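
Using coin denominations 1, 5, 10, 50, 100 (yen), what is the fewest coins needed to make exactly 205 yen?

Greedy: take as many of the largest coin as possible, then repeat with the remainder.
205 − 2×100→5 − 1×5→0
Total coins = 2 + 1 = 3

3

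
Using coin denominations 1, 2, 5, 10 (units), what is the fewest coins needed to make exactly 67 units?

67 − 6×10→7 − 1×5→2 − 1×2→0
Total coins = 6 + 1 + 1 = 8

8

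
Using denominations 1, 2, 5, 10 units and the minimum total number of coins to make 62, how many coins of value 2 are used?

Use the largest denomination that fits, subtract, and repeat.
62 − 6×10→2 − 1×2→0
Count of 2: 1

1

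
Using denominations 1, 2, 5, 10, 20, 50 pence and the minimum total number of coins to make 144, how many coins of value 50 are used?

2

Use the largest denomination that fits, subtract, and repeat.
144 − 2×50→44 − 2×20→4 − 2×2→0
Count of 50: 2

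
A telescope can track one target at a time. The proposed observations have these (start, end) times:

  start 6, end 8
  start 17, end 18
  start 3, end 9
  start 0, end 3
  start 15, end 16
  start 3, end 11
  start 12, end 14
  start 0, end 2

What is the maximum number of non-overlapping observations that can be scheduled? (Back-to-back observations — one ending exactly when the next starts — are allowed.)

5

Sort by end time and greedily take each interval whose start is ≥ the last chosen end.
By end time: (0,2), (0,3), (6,8), (3,9), (3,11), (12,14), (15,16), (17,18).
Pick (0,2); next start ≥ 2 → (6,8); next start ≥ 8 → (12,14); next start ≥ 14 → (15,16); next start ≥ 16 → (17,18).
Selected 5 observations.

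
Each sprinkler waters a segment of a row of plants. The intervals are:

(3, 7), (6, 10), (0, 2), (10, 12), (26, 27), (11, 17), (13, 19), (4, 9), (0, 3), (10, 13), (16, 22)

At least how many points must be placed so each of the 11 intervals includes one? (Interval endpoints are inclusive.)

5

By right end: [0,2]  [0,3]  [3,7]  [4,9]  [6,10]  [10,12]  [10,13]  [11,17]  [13,19]  [16,22]  [26,27]
[0,2] uncovered → point at 2; [3,7] uncovered → point at 7; [10,12] uncovered → point at 12; [13,19] uncovered → point at 19; [26,27] uncovered → point at 27.
Points: 2, 7, 12, 19, 27 (5 total).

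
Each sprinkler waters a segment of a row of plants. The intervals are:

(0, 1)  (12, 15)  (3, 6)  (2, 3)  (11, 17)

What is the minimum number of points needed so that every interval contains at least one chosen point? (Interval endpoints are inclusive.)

Sort by right endpoint; whenever an interval is uncovered, place a point at its right end.
By right end: [0,1]  [2,3]  [3,6]  [12,15]  [11,17]
[0,1] uncovered → point at 1; [2,3] uncovered → point at 3; [12,15] uncovered → point at 15.
Points: 1, 3, 15 (3 total).

3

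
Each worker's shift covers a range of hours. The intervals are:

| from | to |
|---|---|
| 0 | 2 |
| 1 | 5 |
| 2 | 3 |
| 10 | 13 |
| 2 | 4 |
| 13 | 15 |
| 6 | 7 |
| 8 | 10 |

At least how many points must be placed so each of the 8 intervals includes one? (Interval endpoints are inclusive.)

Sort by right endpoint; whenever an interval is uncovered, place a point at its right end.
Sorted: [0,2] [2,3] [2,4] [1,5] [6,7] [8,10] [10,13] [13,15]
{[0,2],[2,3],[2,4],[1,5]} hit by 2; {[6,7]} hit by 7; {[8,10],[10,13]} hit by 10; {[13,15]} hit by 15.
Points: 2, 7, 10, 15 (4 total).

4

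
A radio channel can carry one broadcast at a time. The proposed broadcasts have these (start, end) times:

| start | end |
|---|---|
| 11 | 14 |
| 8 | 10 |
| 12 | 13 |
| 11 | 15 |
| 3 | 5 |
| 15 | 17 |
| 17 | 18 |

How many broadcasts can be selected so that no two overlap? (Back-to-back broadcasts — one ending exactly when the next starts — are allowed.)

By end time: (3,5), (8,10), (12,13), (11,14), (11,15), (15,17), (17,18).
Pick (3,5); next start ≥ 5 → (8,10); next start ≥ 10 → (12,13); next start ≥ 13 → (15,17); next start ≥ 17 → (17,18).
Selected 5 broadcasts.

5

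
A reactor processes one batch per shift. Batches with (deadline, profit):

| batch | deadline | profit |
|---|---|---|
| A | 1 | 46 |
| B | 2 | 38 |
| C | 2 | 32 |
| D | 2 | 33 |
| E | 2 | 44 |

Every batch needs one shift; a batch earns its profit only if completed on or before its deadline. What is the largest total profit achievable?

90

By profit: A(d1,46), E(d2,44), B(d2,38), D(d2,33), C(d2,32)
A→slot 1; E→slot 2; B skipped; D skipped; C skipped.
Profit = 46 + 44 = 90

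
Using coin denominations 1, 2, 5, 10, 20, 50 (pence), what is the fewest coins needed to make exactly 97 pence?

5

97 = 1×50 + 2×20 + 1×5 + 1×2
Total coins = 1 + 2 + 1 + 1 = 5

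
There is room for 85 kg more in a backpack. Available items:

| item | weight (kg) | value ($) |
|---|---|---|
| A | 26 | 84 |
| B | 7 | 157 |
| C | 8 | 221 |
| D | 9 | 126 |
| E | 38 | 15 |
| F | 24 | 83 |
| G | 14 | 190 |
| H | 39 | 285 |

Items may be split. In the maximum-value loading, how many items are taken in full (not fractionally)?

Ratios (sorted): C 27.62, B 22.43, D 14.00, G 13.57, H 7.31, F 3.46, A 3.23, E 0.39
take C (8 @ 221); take B (7 @ 157); take D (9 @ 126); take G (14 @ 190); take H (39 @ 285); take 8/24 of F → 27.67. Capacity used 85/85.
5 item(s) taken whole; one partial (take 8/24 of F).

5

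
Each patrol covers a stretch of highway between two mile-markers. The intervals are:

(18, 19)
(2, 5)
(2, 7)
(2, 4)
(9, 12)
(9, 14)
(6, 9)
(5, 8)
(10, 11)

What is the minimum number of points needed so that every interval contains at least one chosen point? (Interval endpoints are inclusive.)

Process intervals by earliest right end; each time one isn't hit yet, stab at its right endpoint.
By right end: [2,4]  [2,5]  [2,7]  [5,8]  [6,9]  [10,11]  [9,12]  [9,14]  [18,19]
[2,4] uncovered → point at 4; [5,8] uncovered → point at 8; [10,11] uncovered → point at 11; [18,19] uncovered → point at 19.
Points: 4, 8, 11, 19 (4 total).

4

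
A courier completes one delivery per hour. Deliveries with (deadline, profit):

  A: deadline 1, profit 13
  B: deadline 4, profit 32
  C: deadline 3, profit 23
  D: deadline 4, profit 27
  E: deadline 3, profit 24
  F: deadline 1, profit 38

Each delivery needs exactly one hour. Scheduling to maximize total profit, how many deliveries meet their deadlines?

4

Take jobs in profit order; each goes to the latest open slot no later than its deadline.
Profit order: F=38 B=32 D=27 E=24 C=23 A=13
Assign: F→slot 1, B→slot 4, D→slot 3, E→slot 2, C skipped, A skipped.
Slots: [1:F] [2:E] [3:D] [4:B]
4 of 6 scheduled.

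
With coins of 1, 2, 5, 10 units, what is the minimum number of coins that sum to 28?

5

Use the largest denomination that fits, subtract, and repeat.
28 − 2×10→8 − 1×5→3 − 1×2→1 − 1×1→0
Total coins = 2 + 1 + 1 + 1 = 5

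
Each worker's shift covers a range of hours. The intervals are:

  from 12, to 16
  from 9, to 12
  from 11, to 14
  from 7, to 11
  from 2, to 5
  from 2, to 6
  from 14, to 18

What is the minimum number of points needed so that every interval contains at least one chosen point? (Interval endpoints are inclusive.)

3

Process intervals by earliest right end; each time one isn't hit yet, stab at its right endpoint.
By right end: [2,5]  [2,6]  [7,11]  [9,12]  [11,14]  [12,16]  [14,18]
[2,5] uncovered → point at 5; [7,11] uncovered → point at 11; [12,16] uncovered → point at 16.
Points: 5, 11, 16 (3 total).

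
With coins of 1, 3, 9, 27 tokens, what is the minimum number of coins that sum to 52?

6

52 − 1×27→25 − 2×9→7 − 2×3→1 − 1×1→0
Total coins = 1 + 2 + 2 + 1 = 6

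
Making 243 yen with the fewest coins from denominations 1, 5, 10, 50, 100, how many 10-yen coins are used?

Use the largest denomination that fits, subtract, and repeat.
243 = 2×100 + 4×10 + 3×1
Count of 10: 4

4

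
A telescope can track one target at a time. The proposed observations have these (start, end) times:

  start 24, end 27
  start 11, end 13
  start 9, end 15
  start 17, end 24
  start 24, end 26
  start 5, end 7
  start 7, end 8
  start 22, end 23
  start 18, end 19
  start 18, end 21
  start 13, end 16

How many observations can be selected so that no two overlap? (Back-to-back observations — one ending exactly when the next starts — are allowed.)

7

Sort by end time and greedily take each interval whose start is ≥ the last chosen end.
Sorted by end: (5,7)  (7,8)  (11,13)  (9,15)  (13,16)  (18,19)  (18,21)  (22,23)  (17,24)  (24,26)  (24,27)
take (5,7); take (7,8); take (11,13); take (13,16); take (18,19); take (22,23); take (24,26); skip (24,27).
Selected 7 observations.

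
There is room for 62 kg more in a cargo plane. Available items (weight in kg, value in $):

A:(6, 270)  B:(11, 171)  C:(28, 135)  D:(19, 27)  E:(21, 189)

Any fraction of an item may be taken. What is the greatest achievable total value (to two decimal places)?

745.71

Sort by value per unit weight and fill in that order.
Ratios (sorted): A 45.00, B 15.55, E 9.00, C 4.82, D 1.42
take A (6 @ 270); take B (11 @ 171); take E (21 @ 189); take 24/28 of C → 115.71. Capacity used 62/62.
Total value = 745.71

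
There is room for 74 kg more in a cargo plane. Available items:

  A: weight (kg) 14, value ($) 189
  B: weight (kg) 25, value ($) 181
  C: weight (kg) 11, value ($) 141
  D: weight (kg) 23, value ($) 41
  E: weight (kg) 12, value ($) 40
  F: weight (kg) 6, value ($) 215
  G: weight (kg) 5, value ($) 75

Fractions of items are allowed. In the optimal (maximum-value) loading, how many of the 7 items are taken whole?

Order: F (215/6=35.83) > G (75/5=15.00) > A (189/14=13.50) > C (141/11=12.82) > B (181/25=7.24) > E (40/12=3.33) > D (41/23=1.78)
Fill: take F (6 @ 215) → take G (5 @ 75) → take A (14 @ 189) → take C (11 @ 141) → take B (25 @ 181) → take E (12 @ 40) → take 1/23 of D → 1.78; 74/74 used.
6 item(s) taken whole; one partial (take 1/23 of D).

6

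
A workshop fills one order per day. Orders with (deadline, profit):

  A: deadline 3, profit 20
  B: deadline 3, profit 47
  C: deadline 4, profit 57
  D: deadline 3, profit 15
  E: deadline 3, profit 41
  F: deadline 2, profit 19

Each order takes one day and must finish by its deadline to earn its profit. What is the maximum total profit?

Take jobs in profit order; each goes to the latest open slot no later than its deadline.
By profit: C(d4,57), B(d3,47), E(d3,41), A(d3,20), F(d2,19), D(d3,15)
C→slot 4; B→slot 3; E→slot 2; A→slot 1; F skipped; D skipped.
Profit = 20 + 41 + 47 + 57 = 165

165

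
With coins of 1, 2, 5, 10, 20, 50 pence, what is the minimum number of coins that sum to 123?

Greedy: take as many of the largest coin as possible, then repeat with the remainder.
123 = 2×50 + 1×20 + 1×2 + 1×1
Total coins = 2 + 1 + 1 + 1 = 5

5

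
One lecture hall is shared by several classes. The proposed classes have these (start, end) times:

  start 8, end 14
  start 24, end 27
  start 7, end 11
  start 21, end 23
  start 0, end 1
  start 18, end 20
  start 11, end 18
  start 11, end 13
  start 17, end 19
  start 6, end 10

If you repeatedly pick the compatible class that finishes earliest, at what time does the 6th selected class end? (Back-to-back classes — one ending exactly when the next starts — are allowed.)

Order by finish time; keep every interval that doesn't clash with the previous kept one.
Sorted by end: (0,1)  (6,10)  (7,11)  (11,13)  (8,14)  (11,18)  (17,19)  (18,20)  (21,23)  (24,27)
take (0,1); take (6,10); take (11,13); skip (11,18); take (17,19); take (21,23); take (24,27).
Selected: (0,1) (6,10) (11,13) (17,19) (21,23) (24,27)

27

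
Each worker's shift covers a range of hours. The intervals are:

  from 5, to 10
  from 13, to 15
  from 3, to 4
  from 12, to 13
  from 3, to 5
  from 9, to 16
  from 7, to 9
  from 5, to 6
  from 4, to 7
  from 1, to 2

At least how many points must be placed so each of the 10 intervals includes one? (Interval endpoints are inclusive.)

Process intervals by earliest right end; each time one isn't hit yet, stab at its right endpoint.
By right end: [1,2]  [3,4]  [3,5]  [5,6]  [4,7]  [7,9]  [5,10]  [12,13]  [13,15]  [9,16]
[1,2] uncovered → point at 2; [3,4] uncovered → point at 4; [5,6] uncovered → point at 6; [7,9] uncovered → point at 9; [12,13] uncovered → point at 13.
Points: 2, 4, 6, 9, 13 (5 total).

5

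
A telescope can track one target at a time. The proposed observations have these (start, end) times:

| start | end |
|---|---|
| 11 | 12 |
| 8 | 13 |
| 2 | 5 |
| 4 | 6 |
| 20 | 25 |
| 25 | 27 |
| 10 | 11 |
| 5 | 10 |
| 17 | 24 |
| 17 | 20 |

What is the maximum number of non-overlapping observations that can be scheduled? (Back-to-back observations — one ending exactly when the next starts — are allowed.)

7

Sorted by end: (2,5)  (4,6)  (5,10)  (10,11)  (11,12)  (8,13)  (17,20)  (17,24)  (20,25)  (25,27)
take (2,5); take (5,10); take (10,11); take (11,12); take (17,20); take (20,25); take (25,27).
Selected 7 observations.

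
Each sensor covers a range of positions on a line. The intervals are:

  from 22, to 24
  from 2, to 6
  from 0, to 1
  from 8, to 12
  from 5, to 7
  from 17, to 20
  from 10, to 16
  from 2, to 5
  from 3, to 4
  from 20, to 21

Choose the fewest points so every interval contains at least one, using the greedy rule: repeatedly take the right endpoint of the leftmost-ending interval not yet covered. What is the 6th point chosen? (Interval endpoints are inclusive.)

24

Sorted: [0,1] [3,4] [2,5] [2,6] [5,7] [8,12] [10,16] [17,20] [20,21] [22,24]
{[0,1]} hit by 1; {[3,4],[2,5],[2,6]} hit by 4; {[5,7]} hit by 7; {[8,12],[10,16]} hit by 12; {[17,20],[20,21]} hit by 20; {[22,24]} hit by 24.
Points: 1, 4, 7, 12, 20, 24 (6 total).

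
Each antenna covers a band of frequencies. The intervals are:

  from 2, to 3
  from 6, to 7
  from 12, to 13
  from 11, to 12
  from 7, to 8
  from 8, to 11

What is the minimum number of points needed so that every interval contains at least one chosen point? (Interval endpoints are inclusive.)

Sort by right endpoint; whenever an interval is uncovered, place a point at its right end.
By right end: [2,3]  [6,7]  [7,8]  [8,11]  [11,12]  [12,13]
[2,3] uncovered → point at 3; [6,7] uncovered → point at 7; [8,11] uncovered → point at 11; [12,13] uncovered → point at 13.
Points: 3, 7, 11, 13 (4 total).

4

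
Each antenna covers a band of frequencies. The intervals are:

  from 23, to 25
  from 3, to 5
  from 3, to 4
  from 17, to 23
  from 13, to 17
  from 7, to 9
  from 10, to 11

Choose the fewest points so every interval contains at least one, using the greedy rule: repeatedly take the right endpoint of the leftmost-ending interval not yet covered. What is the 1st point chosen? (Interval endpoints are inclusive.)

Sorted: [3,4] [3,5] [7,9] [10,11] [13,17] [17,23] [23,25]
{[3,4],[3,5]} hit by 4; {[7,9]} hit by 9; {[10,11]} hit by 11; {[13,17],[17,23]} hit by 17; {[23,25]} hit by 25.
Points: 4, 9, 11, 17, 25 (5 total).

4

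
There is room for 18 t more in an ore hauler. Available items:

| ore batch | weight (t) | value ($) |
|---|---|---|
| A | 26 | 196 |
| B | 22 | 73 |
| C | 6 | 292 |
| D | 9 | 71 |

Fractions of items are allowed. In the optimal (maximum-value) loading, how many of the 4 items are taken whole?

Greedy by value/weight ratio, highest first.
Ratios (sorted): C 48.67, D 7.89, A 7.54, B 3.32
take C (6 @ 292); take D (9 @ 71); take 3/26 of A → 22.62. Capacity used 18/18.
2 item(s) taken whole; one partial (take 3/26 of A).

2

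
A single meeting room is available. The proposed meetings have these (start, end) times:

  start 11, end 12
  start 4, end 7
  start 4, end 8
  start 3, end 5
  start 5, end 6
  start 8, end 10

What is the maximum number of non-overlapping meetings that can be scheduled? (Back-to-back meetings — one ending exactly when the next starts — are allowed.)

Sort by end time and greedily take each interval whose start is ≥ the last chosen end.
Sorted by end: (3,5)  (5,6)  (4,7)  (4,8)  (8,10)  (11,12)
take (3,5); take (5,6); take (8,10); take (11,12).
Selected 4 meetings.

4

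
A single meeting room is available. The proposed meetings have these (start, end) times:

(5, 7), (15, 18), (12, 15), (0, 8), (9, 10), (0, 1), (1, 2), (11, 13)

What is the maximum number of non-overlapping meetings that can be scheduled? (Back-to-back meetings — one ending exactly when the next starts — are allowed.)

By end time: (0,1), (1,2), (5,7), (0,8), (9,10), (11,13), (12,15), (15,18).
Pick (0,1); next start ≥ 1 → (1,2); next start ≥ 2 → (5,7); next start ≥ 7 → (9,10); next start ≥ 10 → (11,13); next start ≥ 13 → (15,18).
Selected 6 meetings.

6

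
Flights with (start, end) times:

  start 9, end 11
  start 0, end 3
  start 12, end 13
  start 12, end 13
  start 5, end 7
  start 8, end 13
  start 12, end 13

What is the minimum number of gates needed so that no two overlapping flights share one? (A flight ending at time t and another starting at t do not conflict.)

4

Count concurrent intervals with a sweep; the peak is the room count.
starts: [0, 5, 8, 9, 12, 12, 12]
ends:   [3, 7, 11, 13, 13, 13, 13]
s0→1 e3→0 s5→1 e7→0 s8→1 s9→2 e11→1 s12→2 s12→3 s12→4  — peak 4.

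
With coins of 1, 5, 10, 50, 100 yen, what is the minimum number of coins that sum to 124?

7

124 − 1×100→24 − 2×10→4 − 4×1→0
Total coins = 1 + 2 + 4 = 7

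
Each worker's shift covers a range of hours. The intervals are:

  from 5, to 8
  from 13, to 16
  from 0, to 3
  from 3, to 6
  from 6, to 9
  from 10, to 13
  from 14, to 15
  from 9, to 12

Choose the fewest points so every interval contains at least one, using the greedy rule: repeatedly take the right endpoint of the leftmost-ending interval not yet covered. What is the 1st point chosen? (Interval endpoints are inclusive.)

Process intervals by earliest right end; each time one isn't hit yet, stab at its right endpoint.
By right end: [0,3]  [3,6]  [5,8]  [6,9]  [9,12]  [10,13]  [14,15]  [13,16]
[0,3] uncovered → point at 3; [5,8] uncovered → point at 8; [9,12] uncovered → point at 12; [14,15] uncovered → point at 15.
Points: 3, 8, 12, 15 (4 total).

3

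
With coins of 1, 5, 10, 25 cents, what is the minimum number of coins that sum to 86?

5

Greedy: take as many of the largest coin as possible, then repeat with the remainder.
86 = 3×25 + 1×10 + 1×1
Total coins = 3 + 1 + 1 = 5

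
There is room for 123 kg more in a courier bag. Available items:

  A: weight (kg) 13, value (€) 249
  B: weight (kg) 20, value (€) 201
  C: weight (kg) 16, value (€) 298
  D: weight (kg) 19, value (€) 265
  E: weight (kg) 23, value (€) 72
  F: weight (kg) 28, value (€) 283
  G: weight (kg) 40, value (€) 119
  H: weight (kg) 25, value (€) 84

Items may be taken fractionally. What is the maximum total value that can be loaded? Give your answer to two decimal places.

1386.26

Sort by value per unit weight and fill in that order.
Ratios (sorted): A 19.15, C 18.62, D 13.95, F 10.11, B 10.05, H 3.36, E 3.13, G 2.98
take A (13 @ 249); take C (16 @ 298); take D (19 @ 265); take F (28 @ 283); take B (20 @ 201); take H (25 @ 84); take 2/23 of E → 6.26. Capacity used 123/123.
Total value = 1386.26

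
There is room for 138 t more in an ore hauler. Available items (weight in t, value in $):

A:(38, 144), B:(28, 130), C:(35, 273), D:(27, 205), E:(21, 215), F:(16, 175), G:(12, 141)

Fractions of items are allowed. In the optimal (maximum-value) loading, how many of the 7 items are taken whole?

Ratios (sorted): G 11.75, F 10.94, E 10.24, C 7.80, D 7.59, B 4.64, A 3.79
take G (12 @ 141); take F (16 @ 175); take E (21 @ 215); take C (35 @ 273); take D (27 @ 205); take 27/28 of B → 125.36. Capacity used 138/138.
5 item(s) taken whole; one partial (take 27/28 of B).

5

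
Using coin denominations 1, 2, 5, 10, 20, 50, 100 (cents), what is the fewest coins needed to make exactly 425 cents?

425 = 4×100 + 1×20 + 1×5
Total coins = 4 + 1 + 1 = 6

6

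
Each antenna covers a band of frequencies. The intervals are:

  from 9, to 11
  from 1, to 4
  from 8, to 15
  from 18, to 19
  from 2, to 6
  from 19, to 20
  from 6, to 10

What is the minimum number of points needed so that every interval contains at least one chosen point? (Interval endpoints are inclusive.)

By right end: [1,4]  [2,6]  [6,10]  [9,11]  [8,15]  [18,19]  [19,20]
[1,4] uncovered → point at 4; [6,10] uncovered → point at 10; [18,19] uncovered → point at 19.
Points: 4, 10, 19 (3 total).

3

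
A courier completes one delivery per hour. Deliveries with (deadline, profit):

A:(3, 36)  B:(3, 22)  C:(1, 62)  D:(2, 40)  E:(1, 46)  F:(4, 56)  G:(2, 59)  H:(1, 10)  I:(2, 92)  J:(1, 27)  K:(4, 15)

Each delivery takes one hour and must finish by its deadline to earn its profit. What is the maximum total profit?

246

Profit order: I=92 C=62 G=59 F=56 E=46 D=40 A=36 J=27 B=22 K=15 H=10
Assign: I→slot 2, C→slot 1, G skipped, F→slot 4, E skipped, D skipped, A→slot 3, J skipped, B skipped, K skipped, H skipped.
Slots: [1:C] [2:I] [3:A] [4:F]
Profit = 62 + 92 + 36 + 56 = 246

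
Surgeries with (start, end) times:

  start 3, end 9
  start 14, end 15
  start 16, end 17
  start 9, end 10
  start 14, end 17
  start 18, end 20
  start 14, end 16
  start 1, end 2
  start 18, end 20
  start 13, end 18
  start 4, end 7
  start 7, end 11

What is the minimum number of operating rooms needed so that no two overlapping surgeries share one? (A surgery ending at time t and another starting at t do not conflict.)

starts: [1, 3, 4, 7, 9, 13, 14, 14, 14, 16, 18, 18]
ends:   [2, 7, 9, 10, 11, 15, 16, 17, 17, 18, 20, 20]
s1→1 e2→0 s3→1 s4→2 e7→1 s7→2 e9→1 s9→2 e10→1 e11→0 s13→1 s14→2 s14→3 s14→4  — peak 4.

4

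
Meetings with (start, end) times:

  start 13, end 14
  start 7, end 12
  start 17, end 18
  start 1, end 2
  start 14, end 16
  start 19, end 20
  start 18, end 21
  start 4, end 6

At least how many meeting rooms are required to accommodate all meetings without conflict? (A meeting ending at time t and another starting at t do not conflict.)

Count concurrent intervals with a sweep; the peak is the room count.
starts: [1, 4, 7, 13, 14, 17, 18, 19]
ends:   [2, 6, 12, 14, 16, 18, 20, 21]
s1→1 e2→0 s4→1 e6→0 s7→1 e12→0 s13→1 e14→0 s14→1 e16→0 s17→1 e18→0 s18→1 s19→2  — peak 2.

2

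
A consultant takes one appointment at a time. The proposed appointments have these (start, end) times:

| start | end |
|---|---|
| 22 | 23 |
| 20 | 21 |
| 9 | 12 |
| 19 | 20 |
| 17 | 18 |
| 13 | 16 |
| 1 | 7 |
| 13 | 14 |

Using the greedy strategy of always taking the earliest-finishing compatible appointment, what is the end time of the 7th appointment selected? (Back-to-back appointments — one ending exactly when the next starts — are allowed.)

Greedy by earliest finish: after sorting by end time, pick each interval compatible with the last pick.
By end time: (1,7), (9,12), (13,14), (13,16), (17,18), (19,20), (20,21), (22,23).
Pick (1,7); next start ≥ 7 → (9,12); next start ≥ 12 → (13,14); next start ≥ 14 → (17,18); next start ≥ 18 → (19,20); next start ≥ 20 → (20,21); next start ≥ 21 → (22,23).
Selected: (1,7) (9,12) (13,14) (17,18) (19,20) (20,21) (22,23)

23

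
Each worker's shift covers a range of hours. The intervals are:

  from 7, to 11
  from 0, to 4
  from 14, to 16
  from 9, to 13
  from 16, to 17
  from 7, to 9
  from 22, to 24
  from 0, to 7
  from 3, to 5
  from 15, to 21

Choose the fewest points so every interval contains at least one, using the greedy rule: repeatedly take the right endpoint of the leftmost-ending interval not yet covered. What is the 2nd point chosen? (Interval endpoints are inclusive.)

Sort by right endpoint; whenever an interval is uncovered, place a point at its right end.
Sorted: [0,4] [3,5] [0,7] [7,9] [7,11] [9,13] [14,16] [16,17] [15,21] [22,24]
{[0,4],[3,5],[0,7]} hit by 4; {[7,9],[7,11],[9,13]} hit by 9; {[14,16],[16,17],[15,21]} hit by 16; {[22,24]} hit by 24.
Points: 4, 9, 16, 24 (4 total).

9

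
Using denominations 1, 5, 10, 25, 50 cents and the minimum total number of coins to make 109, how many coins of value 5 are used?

1

109 − 2×50→9 − 1×5→4 − 4×1→0
Count of 5: 1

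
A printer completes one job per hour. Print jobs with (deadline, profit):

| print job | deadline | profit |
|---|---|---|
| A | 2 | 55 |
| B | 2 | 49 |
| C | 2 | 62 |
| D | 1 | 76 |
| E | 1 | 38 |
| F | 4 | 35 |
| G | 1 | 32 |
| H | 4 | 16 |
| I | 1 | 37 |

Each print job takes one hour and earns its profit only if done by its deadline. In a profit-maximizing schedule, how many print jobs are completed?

4

Profit order: D=76 C=62 A=55 B=49 E=38 I=37 F=35 G=32 H=16
Assign: D→slot 1, C→slot 2, A skipped, B skipped, E skipped, I skipped, F→slot 4, G skipped, H→slot 3.
Slots: [1:D] [2:C] [3:H] [4:F]
4 of 9 scheduled.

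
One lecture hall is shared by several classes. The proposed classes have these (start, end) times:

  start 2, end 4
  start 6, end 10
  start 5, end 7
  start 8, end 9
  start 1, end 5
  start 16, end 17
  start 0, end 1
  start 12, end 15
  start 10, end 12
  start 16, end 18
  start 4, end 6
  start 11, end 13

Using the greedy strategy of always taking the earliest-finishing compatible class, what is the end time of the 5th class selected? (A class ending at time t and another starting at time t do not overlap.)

By end time: (0,1), (2,4), (1,5), (4,6), (5,7), (8,9), (6,10), (10,12), (11,13), (12,15), (16,17), (16,18).
Pick (0,1); next start ≥ 1 → (2,4); next start ≥ 4 → (4,6); next start ≥ 6 → (8,9); next start ≥ 9 → (10,12); next start ≥ 12 → (12,15); next start ≥ 15 → (16,17).
Selected: (0,1) (2,4) (4,6) (8,9) (10,12) (12,15) (16,17)

12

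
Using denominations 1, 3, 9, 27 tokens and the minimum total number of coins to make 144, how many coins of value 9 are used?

1

144 − 5×27→9 − 1×9→0
Count of 9: 1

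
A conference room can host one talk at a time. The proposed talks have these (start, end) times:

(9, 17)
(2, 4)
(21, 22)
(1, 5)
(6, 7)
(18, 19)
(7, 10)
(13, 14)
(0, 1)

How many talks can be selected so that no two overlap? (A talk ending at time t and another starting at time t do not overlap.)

By end time: (0,1), (2,4), (1,5), (6,7), (7,10), (13,14), (9,17), (18,19), (21,22).
Pick (0,1); next start ≥ 1 → (2,4); next start ≥ 4 → (6,7); next start ≥ 7 → (7,10); next start ≥ 10 → (13,14); next start ≥ 14 → (18,19); next start ≥ 19 → (21,22).
Selected 7 talks.

7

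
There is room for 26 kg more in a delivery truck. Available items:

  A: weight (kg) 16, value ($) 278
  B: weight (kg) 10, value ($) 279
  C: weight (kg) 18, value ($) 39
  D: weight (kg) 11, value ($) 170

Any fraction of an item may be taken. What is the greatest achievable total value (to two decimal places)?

557.00

Greedy by value/weight ratio, highest first.
Ratios (sorted): B 27.90, A 17.38, D 15.45, C 2.17
take B (10 @ 279); take A (16 @ 278). Capacity used 26/26.
Total value = 557.00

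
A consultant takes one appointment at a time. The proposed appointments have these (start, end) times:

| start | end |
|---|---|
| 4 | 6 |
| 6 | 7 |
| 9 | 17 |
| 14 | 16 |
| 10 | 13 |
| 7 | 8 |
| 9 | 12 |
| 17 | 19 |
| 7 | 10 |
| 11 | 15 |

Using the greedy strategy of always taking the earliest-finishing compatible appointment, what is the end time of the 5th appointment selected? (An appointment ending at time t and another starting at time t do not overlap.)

Order by finish time; keep every interval that doesn't clash with the previous kept one.
Sorted by end: (4,6)  (6,7)  (7,8)  (7,10)  (9,12)  (10,13)  (11,15)  (14,16)  (9,17)  (17,19)
take (4,6); take (6,7); take (7,8); skip (7,10); take (9,12); skip (10,13); take (14,16); skip (9,17); take (17,19).
Selected: (4,6) (6,7) (7,8) (9,12) (14,16) (17,19)

16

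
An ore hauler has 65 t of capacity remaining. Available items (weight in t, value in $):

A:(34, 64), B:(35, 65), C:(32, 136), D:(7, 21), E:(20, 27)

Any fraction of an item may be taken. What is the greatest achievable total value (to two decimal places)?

205.94

Sort by value per unit weight and fill in that order.
Ratios (sorted): C 4.25, D 3.00, A 1.88, B 1.86, E 1.35
take C (32 @ 136); take D (7 @ 21); take 26/34 of A → 48.94. Capacity used 65/65.
Total value = 205.94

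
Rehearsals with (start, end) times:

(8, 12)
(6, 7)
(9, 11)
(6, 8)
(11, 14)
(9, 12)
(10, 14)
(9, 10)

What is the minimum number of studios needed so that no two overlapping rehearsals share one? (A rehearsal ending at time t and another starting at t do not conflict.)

4

The answer is the maximum number of intervals overlapping at any instant.
Events (time:±→running): 6:+→1 6:+→2 7:-→1 8:-→0 8:+→1 9:+→2 9:+→3 9:+→4 … peak 4.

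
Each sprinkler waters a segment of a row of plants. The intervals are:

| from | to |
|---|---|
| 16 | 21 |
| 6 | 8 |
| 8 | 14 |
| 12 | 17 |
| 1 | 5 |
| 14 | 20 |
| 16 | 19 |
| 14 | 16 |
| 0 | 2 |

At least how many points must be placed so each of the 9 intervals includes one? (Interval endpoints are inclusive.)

Process intervals by earliest right end; each time one isn't hit yet, stab at its right endpoint.
By right end: [0,2]  [1,5]  [6,8]  [8,14]  [14,16]  [12,17]  [16,19]  [14,20]  [16,21]
[0,2] uncovered → point at 2; [6,8] uncovered → point at 8; [14,16] uncovered → point at 16.
Points: 2, 8, 16 (3 total).

3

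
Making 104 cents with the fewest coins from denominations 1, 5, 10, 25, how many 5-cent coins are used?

0

Use the largest denomination that fits, subtract, and repeat.
104 = 4×25 + 4×1
Count of 5: 0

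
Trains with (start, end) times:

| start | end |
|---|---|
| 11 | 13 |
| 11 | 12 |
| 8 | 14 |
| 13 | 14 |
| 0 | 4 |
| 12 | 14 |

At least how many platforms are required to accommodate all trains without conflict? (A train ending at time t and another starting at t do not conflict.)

Count concurrent intervals with a sweep; the peak is the room count.
Events (time:±→running): 0:+→1 4:-→0 8:+→1 11:+→2 11:+→3 … peak 3.

3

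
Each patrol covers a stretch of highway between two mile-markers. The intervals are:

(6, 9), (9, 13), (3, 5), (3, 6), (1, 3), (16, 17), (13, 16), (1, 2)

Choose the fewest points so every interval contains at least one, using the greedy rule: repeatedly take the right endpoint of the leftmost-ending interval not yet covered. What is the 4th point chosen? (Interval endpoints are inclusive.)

16

Sort by right endpoint; whenever an interval is uncovered, place a point at its right end.
By right end: [1,2]  [1,3]  [3,5]  [3,6]  [6,9]  [9,13]  [13,16]  [16,17]
[1,2] uncovered → point at 2; [3,5] uncovered → point at 5; [6,9] uncovered → point at 9; [13,16] uncovered → point at 16.
Points: 2, 5, 9, 16 (4 total).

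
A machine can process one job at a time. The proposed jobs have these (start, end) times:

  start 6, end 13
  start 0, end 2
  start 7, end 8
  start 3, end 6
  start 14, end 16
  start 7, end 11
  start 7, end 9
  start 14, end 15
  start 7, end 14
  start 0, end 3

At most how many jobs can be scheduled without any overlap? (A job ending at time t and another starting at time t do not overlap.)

Sort by end time and greedily take each interval whose start is ≥ the last chosen end.
Sorted by end: (0,2)  (0,3)  (3,6)  (7,8)  (7,9)  (7,11)  (6,13)  (7,14)  (14,15)  (14,16)
take (0,2); take (3,6); take (7,8); skip (7,11); take (14,15).
Selected 4 jobs.

4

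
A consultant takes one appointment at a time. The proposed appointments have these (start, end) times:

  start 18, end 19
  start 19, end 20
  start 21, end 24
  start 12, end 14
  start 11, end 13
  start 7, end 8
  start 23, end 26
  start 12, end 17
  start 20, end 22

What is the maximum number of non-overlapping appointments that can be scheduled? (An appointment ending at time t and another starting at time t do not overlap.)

6

Greedy by earliest finish: after sorting by end time, pick each interval compatible with the last pick.
By end time: (7,8), (11,13), (12,14), (12,17), (18,19), (19,20), (20,22), (21,24), (23,26).
Pick (7,8); next start ≥ 8 → (11,13); next start ≥ 13 → (18,19); next start ≥ 19 → (19,20); next start ≥ 20 → (20,22); next start ≥ 22 → (23,26).
Selected 6 appointments.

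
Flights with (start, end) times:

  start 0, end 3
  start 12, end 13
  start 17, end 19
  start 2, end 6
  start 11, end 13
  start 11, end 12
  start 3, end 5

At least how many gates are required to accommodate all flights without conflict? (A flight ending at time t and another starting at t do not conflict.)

The answer is the maximum number of intervals overlapping at any instant.
Events (time:±→running): 0:+→1 2:+→2 … peak 2.

2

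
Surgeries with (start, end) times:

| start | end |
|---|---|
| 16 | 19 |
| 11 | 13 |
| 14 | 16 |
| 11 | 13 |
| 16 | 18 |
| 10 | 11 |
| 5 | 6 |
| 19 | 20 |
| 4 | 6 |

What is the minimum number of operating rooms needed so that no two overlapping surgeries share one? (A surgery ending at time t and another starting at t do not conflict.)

The answer is the maximum number of intervals overlapping at any instant.
starts: [4, 5, 10, 11, 11, 14, 16, 16, 19]
ends:   [6, 6, 11, 13, 13, 16, 18, 19, 20]
s4→1 s5→2  — peak 2.

2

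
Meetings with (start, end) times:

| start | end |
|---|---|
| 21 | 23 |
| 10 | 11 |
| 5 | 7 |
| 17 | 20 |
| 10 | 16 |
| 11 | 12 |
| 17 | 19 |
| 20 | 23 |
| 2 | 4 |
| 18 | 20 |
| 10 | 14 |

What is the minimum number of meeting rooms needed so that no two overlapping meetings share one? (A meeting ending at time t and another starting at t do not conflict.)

Count concurrent intervals with a sweep; the peak is the room count.
starts: [2, 5, 10, 10, 10, 11, 17, 17, 18, 20, 21]
ends:   [4, 7, 11, 12, 14, 16, 19, 20, 20, 23, 23]
s2→1 e4→0 s5→1 e7→0 s10→1 s10→2 s10→3  — peak 3.

3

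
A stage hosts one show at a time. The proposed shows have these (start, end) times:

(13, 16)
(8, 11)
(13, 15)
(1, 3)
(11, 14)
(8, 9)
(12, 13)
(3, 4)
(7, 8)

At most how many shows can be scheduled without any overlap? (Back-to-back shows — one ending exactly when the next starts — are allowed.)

6

By end time: (1,3), (3,4), (7,8), (8,9), (8,11), (12,13), (11,14), (13,15), (13,16).
Pick (1,3); next start ≥ 3 → (3,4); next start ≥ 4 → (7,8); next start ≥ 8 → (8,9); next start ≥ 9 → (12,13); next start ≥ 13 → (13,15).
Selected 6 shows.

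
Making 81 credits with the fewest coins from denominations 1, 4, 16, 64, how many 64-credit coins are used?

Use the largest denomination that fits, subtract, and repeat.
81 − 1×64→17 − 1×16→1 − 1×1→0
Count of 64: 1

1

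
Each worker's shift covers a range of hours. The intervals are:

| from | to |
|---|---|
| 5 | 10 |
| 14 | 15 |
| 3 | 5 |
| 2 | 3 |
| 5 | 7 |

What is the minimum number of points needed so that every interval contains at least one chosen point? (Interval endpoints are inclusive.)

3

Process intervals by earliest right end; each time one isn't hit yet, stab at its right endpoint.
Sorted: [2,3] [3,5] [5,7] [5,10] [14,15]
{[2,3],[3,5]} hit by 3; {[5,7],[5,10]} hit by 7; {[14,15]} hit by 15.
Points: 3, 7, 15 (3 total).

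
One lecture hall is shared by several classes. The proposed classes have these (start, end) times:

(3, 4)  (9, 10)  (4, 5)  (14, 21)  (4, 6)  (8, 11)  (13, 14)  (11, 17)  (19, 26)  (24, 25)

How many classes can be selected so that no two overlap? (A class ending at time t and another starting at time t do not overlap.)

6

Sort by end time and greedily take each interval whose start is ≥ the last chosen end.
Sorted by end: (3,4)  (4,5)  (4,6)  (9,10)  (8,11)  (13,14)  (11,17)  (14,21)  (24,25)  (19,26)
take (3,4); take (4,5); take (9,10); take (13,14); take (14,21); take (24,25).
Selected 6 classes.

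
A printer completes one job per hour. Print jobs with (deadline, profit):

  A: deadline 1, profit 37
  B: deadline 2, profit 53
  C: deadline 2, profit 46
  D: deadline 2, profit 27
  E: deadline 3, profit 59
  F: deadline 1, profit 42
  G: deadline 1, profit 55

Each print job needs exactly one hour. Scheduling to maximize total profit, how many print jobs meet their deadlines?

3

Sort by profit descending; place each in the latest free slot ≤ its deadline.
Profit order: E=59 G=55 B=53 C=46 F=42 A=37 D=27
Assign: E→slot 3, G→slot 1, B→slot 2, C skipped, F skipped, A skipped, D skipped.
Slots: [1:G] [2:B] [3:E]
3 of 7 scheduled.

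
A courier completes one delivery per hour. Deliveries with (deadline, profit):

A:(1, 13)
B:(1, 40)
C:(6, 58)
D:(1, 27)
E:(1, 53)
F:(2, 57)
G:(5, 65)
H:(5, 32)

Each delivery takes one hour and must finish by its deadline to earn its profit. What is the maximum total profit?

By profit: G(d5,65), C(d6,58), F(d2,57), E(d1,53), B(d1,40), H(d5,32), D(d1,27), A(d1,13)
G→slot 5; C→slot 6; F→slot 2; E→slot 1; B skipped; H→slot 4; D skipped; A skipped.
Profit = 53 + 57 + 32 + 65 + 58 = 265

265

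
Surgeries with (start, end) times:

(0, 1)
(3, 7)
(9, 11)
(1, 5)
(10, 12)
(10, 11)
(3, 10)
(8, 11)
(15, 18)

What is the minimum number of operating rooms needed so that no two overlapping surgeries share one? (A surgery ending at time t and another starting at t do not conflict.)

Events (time:±→running): 0:+→1 1:-→0 1:+→1 3:+→2 3:+→3 5:-→2 7:-→1 8:+→2 9:+→3 10:-→2 10:+→3 10:+→4 … peak 4.

4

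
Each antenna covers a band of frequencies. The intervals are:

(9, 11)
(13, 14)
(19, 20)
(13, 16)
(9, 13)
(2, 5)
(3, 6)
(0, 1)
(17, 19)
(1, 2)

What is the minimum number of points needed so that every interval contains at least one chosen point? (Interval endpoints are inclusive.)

Sorted: [0,1] [1,2] [2,5] [3,6] [9,11] [9,13] [13,14] [13,16] [17,19] [19,20]
{[0,1],[1,2]} hit by 1; {[2,5],[3,6]} hit by 5; {[9,11],[9,13]} hit by 11; {[13,14],[13,16]} hit by 14; {[17,19],[19,20]} hit by 19.
Points: 1, 5, 11, 14, 19 (5 total).

5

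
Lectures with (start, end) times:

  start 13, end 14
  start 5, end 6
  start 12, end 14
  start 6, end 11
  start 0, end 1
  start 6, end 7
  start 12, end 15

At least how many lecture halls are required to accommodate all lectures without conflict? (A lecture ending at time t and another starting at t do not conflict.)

Events (time:±→running): 0:+→1 1:-→0 5:+→1 6:-→0 6:+→1 6:+→2 7:-→1 11:-→0 12:+→1 12:+→2 13:+→3 … peak 3.

3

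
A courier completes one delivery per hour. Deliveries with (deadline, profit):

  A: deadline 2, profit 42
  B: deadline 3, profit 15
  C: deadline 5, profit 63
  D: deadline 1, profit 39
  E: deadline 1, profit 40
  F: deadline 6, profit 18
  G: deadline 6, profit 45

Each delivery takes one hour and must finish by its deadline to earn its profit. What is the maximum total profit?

Sort by profit descending; place each in the latest free slot ≤ its deadline.
Profit order: C=63 G=45 A=42 E=40 D=39 F=18 B=15
Assign: C→slot 5, G→slot 6, A→slot 2, E→slot 1, D skipped, F→slot 4, B→slot 3.
Slots: [1:E] [2:A] [3:B] [4:F] [5:C] [6:G]
Profit = 40 + 42 + 15 + 18 + 63 + 45 = 223

223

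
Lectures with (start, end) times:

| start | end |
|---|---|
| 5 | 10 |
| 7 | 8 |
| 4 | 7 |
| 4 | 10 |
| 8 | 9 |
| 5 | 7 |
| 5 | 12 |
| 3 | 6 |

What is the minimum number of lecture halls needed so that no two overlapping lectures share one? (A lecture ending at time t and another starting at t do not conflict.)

6

Count concurrent intervals with a sweep; the peak is the room count.
Events (time:±→running): 3:+→1 4:+→2 4:+→3 5:+→4 5:+→5 5:+→6 … peak 6.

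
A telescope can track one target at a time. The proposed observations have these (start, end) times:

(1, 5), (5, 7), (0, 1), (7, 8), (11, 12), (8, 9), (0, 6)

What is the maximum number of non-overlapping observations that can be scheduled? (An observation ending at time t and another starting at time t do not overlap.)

6

Sorted by end: (0,1)  (1,5)  (0,6)  (5,7)  (7,8)  (8,9)  (11,12)
take (0,1); take (1,5); skip (0,6); take (5,7); take (7,8); take (8,9); take (11,12).
Selected 6 observations.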